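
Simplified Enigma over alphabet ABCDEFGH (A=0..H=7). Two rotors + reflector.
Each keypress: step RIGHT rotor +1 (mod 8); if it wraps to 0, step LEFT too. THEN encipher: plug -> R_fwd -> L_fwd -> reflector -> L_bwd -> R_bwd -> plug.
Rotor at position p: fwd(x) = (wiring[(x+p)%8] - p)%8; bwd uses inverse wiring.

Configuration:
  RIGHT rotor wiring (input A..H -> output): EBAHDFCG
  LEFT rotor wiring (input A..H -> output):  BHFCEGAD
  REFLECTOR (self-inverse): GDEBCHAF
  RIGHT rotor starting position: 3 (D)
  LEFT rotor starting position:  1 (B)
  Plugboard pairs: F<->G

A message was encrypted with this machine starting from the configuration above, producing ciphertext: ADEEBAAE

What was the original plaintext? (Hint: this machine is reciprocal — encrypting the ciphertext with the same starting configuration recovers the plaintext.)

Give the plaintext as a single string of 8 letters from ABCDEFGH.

Answer: EADAAFHC

Derivation:
Char 1 ('A'): step: R->4, L=1; A->plug->A->R->H->L->A->refl->G->L'->A->R'->E->plug->E
Char 2 ('D'): step: R->5, L=1; D->plug->D->R->H->L->A->refl->G->L'->A->R'->A->plug->A
Char 3 ('E'): step: R->6, L=1; E->plug->E->R->C->L->B->refl->D->L'->D->R'->D->plug->D
Char 4 ('E'): step: R->7, L=1; E->plug->E->R->A->L->G->refl->A->L'->H->R'->A->plug->A
Char 5 ('B'): step: R->0, L->2 (L advanced); B->plug->B->R->B->L->A->refl->G->L'->E->R'->A->plug->A
Char 6 ('A'): step: R->1, L=2; A->plug->A->R->A->L->D->refl->B->L'->F->R'->G->plug->F
Char 7 ('A'): step: R->2, L=2; A->plug->A->R->G->L->H->refl->F->L'->H->R'->H->plug->H
Char 8 ('E'): step: R->3, L=2; E->plug->E->R->D->L->E->refl->C->L'->C->R'->C->plug->C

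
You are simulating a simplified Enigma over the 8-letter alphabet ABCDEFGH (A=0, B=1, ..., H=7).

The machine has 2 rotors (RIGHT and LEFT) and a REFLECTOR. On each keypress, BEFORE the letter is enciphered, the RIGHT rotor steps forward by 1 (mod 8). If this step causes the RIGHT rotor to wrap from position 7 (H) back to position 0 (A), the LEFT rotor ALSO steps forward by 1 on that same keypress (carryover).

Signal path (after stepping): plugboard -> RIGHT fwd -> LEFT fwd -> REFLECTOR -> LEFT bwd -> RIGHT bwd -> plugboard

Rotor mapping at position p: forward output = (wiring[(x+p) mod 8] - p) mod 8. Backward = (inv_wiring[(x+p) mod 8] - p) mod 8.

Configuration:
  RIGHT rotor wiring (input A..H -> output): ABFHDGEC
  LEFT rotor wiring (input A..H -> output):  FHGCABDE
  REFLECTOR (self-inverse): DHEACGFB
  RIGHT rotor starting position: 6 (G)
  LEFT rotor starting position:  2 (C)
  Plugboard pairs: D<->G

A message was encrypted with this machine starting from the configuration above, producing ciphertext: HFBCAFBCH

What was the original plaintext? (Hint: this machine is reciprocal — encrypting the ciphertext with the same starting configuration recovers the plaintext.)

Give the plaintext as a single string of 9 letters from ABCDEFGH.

Answer: ECAEBGGFG

Derivation:
Char 1 ('H'): step: R->7, L=2; H->plug->H->R->F->L->C->refl->E->L'->A->R'->E->plug->E
Char 2 ('F'): step: R->0, L->3 (L advanced); F->plug->F->R->G->L->E->refl->C->L'->F->R'->C->plug->C
Char 3 ('B'): step: R->1, L=3; B->plug->B->R->E->L->B->refl->H->L'->A->R'->A->plug->A
Char 4 ('C'): step: R->2, L=3; C->plug->C->R->B->L->F->refl->G->L'->C->R'->E->plug->E
Char 5 ('A'): step: R->3, L=3; A->plug->A->R->E->L->B->refl->H->L'->A->R'->B->plug->B
Char 6 ('F'): step: R->4, L=3; F->plug->F->R->F->L->C->refl->E->L'->G->R'->D->plug->G
Char 7 ('B'): step: R->5, L=3; B->plug->B->R->H->L->D->refl->A->L'->D->R'->D->plug->G
Char 8 ('C'): step: R->6, L=3; C->plug->C->R->C->L->G->refl->F->L'->B->R'->F->plug->F
Char 9 ('H'): step: R->7, L=3; H->plug->H->R->F->L->C->refl->E->L'->G->R'->D->plug->G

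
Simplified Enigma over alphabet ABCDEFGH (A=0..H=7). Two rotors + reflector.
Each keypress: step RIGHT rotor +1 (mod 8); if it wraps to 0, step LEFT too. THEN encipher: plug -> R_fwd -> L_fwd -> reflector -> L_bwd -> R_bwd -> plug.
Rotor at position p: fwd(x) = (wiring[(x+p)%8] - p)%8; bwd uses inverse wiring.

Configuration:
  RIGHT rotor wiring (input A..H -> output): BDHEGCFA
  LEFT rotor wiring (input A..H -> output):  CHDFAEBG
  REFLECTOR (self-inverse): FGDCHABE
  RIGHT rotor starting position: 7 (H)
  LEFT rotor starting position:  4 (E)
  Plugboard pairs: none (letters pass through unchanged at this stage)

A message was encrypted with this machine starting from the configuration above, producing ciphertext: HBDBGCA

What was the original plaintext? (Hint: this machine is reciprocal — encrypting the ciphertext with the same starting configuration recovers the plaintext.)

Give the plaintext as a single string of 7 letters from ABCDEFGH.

Char 1 ('H'): step: R->0, L->5 (L advanced); H->plug->H->R->A->L->H->refl->E->L'->B->R'->A->plug->A
Char 2 ('B'): step: R->1, L=5; B->plug->B->R->G->L->A->refl->F->L'->D->R'->C->plug->C
Char 3 ('D'): step: R->2, L=5; D->plug->D->R->A->L->H->refl->E->L'->B->R'->H->plug->H
Char 4 ('B'): step: R->3, L=5; B->plug->B->R->D->L->F->refl->A->L'->G->R'->F->plug->F
Char 5 ('G'): step: R->4, L=5; G->plug->G->R->D->L->F->refl->A->L'->G->R'->B->plug->B
Char 6 ('C'): step: R->5, L=5; C->plug->C->R->D->L->F->refl->A->L'->G->R'->E->plug->E
Char 7 ('A'): step: R->6, L=5; A->plug->A->R->H->L->D->refl->C->L'->E->R'->H->plug->H

Answer: ACHFBEH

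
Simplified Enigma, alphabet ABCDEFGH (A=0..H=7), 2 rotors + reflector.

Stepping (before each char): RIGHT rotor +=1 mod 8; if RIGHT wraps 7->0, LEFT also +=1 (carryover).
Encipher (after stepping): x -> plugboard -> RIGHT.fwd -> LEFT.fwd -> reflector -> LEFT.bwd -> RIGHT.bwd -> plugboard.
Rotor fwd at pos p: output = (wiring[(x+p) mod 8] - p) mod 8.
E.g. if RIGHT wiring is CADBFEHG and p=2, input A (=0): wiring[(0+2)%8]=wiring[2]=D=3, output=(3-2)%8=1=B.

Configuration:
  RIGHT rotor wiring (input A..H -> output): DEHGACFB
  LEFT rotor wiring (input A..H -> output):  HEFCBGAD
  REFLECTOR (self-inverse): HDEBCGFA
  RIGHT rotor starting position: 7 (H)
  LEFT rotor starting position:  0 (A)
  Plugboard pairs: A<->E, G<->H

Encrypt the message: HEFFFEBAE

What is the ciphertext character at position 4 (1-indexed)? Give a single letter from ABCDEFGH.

Char 1 ('H'): step: R->0, L->1 (L advanced); H->plug->G->R->F->L->H->refl->A->L'->D->R'->A->plug->E
Char 2 ('E'): step: R->1, L=1; E->plug->A->R->D->L->A->refl->H->L'->F->R'->C->plug->C
Char 3 ('F'): step: R->2, L=1; F->plug->F->R->H->L->G->refl->F->L'->E->R'->B->plug->B
Char 4 ('F'): step: R->3, L=1; F->plug->F->R->A->L->D->refl->B->L'->C->R'->D->plug->D

D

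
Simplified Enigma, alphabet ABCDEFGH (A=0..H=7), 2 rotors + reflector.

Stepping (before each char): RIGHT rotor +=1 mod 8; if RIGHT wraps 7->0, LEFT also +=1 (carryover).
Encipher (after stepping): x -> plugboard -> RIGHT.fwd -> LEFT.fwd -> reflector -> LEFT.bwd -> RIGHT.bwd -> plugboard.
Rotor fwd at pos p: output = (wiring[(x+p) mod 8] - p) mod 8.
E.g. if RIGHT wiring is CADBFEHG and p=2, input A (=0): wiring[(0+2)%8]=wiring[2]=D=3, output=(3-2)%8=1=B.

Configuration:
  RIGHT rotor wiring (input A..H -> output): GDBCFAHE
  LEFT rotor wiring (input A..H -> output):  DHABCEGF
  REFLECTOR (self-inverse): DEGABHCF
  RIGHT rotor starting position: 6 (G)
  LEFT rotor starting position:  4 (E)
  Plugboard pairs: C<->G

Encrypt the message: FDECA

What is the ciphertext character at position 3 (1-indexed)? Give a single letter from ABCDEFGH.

Char 1 ('F'): step: R->7, L=4; F->plug->F->R->G->L->E->refl->B->L'->D->R'->E->plug->E
Char 2 ('D'): step: R->0, L->5 (L advanced); D->plug->D->R->C->L->A->refl->D->L'->F->R'->E->plug->E
Char 3 ('E'): step: R->1, L=5; E->plug->E->R->H->L->F->refl->H->L'->A->R'->B->plug->B

B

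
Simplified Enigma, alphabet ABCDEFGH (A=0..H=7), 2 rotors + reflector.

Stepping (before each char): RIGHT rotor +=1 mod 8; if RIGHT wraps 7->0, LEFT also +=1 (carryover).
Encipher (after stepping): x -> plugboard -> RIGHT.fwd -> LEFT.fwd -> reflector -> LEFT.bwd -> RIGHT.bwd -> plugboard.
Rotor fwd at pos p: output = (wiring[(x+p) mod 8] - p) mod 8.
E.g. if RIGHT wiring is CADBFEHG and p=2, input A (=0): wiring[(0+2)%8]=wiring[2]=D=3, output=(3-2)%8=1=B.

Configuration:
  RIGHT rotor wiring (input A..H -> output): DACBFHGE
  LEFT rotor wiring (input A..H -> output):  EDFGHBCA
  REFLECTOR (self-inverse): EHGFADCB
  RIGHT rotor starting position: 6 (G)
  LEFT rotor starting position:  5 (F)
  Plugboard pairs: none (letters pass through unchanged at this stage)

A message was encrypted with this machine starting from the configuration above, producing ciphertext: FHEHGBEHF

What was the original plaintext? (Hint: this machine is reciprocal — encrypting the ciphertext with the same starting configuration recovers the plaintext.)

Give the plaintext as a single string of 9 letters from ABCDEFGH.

Char 1 ('F'): step: R->7, L=5; F->plug->F->R->G->L->B->refl->H->L'->D->R'->D->plug->D
Char 2 ('H'): step: R->0, L->6 (L advanced); H->plug->H->R->E->L->H->refl->B->L'->G->R'->G->plug->G
Char 3 ('E'): step: R->1, L=6; E->plug->E->R->G->L->B->refl->H->L'->E->R'->D->plug->D
Char 4 ('H'): step: R->2, L=6; H->plug->H->R->G->L->B->refl->H->L'->E->R'->E->plug->E
Char 5 ('G'): step: R->3, L=6; G->plug->G->R->F->L->A->refl->E->L'->A->R'->F->plug->F
Char 6 ('B'): step: R->4, L=6; B->plug->B->R->D->L->F->refl->D->L'->H->R'->E->plug->E
Char 7 ('E'): step: R->5, L=6; E->plug->E->R->D->L->F->refl->D->L'->H->R'->C->plug->C
Char 8 ('H'): step: R->6, L=6; H->plug->H->R->B->L->C->refl->G->L'->C->R'->D->plug->D
Char 9 ('F'): step: R->7, L=6; F->plug->F->R->G->L->B->refl->H->L'->E->R'->B->plug->B

Answer: DGDEFECDB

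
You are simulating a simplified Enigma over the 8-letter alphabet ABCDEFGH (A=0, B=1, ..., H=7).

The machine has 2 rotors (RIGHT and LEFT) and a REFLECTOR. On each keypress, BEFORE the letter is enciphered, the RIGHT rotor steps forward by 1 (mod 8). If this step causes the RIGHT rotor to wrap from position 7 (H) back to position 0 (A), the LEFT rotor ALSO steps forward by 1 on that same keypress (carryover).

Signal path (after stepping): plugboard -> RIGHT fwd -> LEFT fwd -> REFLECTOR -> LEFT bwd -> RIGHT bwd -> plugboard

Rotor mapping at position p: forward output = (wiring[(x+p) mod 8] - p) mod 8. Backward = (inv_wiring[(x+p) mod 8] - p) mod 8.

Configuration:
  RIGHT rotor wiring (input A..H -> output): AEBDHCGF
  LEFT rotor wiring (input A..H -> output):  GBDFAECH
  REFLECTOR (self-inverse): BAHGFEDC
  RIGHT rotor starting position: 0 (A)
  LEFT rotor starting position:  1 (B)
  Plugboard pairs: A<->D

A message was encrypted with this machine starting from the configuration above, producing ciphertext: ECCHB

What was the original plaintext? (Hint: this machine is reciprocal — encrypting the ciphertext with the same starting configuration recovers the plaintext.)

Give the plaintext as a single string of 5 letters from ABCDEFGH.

Answer: DAECA

Derivation:
Char 1 ('E'): step: R->1, L=1; E->plug->E->R->B->L->C->refl->H->L'->D->R'->A->plug->D
Char 2 ('C'): step: R->2, L=1; C->plug->C->R->F->L->B->refl->A->L'->A->R'->D->plug->A
Char 3 ('C'): step: R->3, L=1; C->plug->C->R->H->L->F->refl->E->L'->C->R'->E->plug->E
Char 4 ('H'): step: R->4, L=1; H->plug->H->R->H->L->F->refl->E->L'->C->R'->C->plug->C
Char 5 ('B'): step: R->5, L=1; B->plug->B->R->B->L->C->refl->H->L'->D->R'->D->plug->A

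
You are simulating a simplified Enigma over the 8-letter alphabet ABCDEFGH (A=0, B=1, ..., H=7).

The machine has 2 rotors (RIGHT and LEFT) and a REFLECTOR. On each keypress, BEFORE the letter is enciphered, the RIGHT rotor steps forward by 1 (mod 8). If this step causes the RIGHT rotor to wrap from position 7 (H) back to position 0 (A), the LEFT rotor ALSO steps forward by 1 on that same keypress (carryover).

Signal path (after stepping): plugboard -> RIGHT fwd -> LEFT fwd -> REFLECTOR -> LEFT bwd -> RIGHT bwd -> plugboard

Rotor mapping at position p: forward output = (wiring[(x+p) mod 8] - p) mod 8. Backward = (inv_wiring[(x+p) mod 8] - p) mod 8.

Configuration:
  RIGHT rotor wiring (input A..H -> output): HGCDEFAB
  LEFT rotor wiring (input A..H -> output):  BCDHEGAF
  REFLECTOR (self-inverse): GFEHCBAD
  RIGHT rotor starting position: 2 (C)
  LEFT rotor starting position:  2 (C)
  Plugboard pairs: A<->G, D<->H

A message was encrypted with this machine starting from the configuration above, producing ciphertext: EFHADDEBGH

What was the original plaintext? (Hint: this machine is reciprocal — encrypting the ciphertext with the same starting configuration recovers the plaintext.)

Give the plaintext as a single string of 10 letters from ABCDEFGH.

Char 1 ('E'): step: R->3, L=2; E->plug->E->R->G->L->H->refl->D->L'->F->R'->D->plug->H
Char 2 ('F'): step: R->4, L=2; F->plug->F->R->C->L->C->refl->E->L'->D->R'->E->plug->E
Char 3 ('H'): step: R->5, L=2; H->plug->D->R->C->L->C->refl->E->L'->D->R'->B->plug->B
Char 4 ('A'): step: R->6, L=2; A->plug->G->R->G->L->H->refl->D->L'->F->R'->F->plug->F
Char 5 ('D'): step: R->7, L=2; D->plug->H->R->B->L->F->refl->B->L'->A->R'->B->plug->B
Char 6 ('D'): step: R->0, L->3 (L advanced); D->plug->H->R->B->L->B->refl->F->L'->D->R'->D->plug->H
Char 7 ('E'): step: R->1, L=3; E->plug->E->R->E->L->C->refl->E->L'->A->R'->G->plug->A
Char 8 ('B'): step: R->2, L=3; B->plug->B->R->B->L->B->refl->F->L'->D->R'->D->plug->H
Char 9 ('G'): step: R->3, L=3; G->plug->A->R->A->L->E->refl->C->L'->E->R'->F->plug->F
Char 10 ('H'): step: R->4, L=3; H->plug->D->R->F->L->G->refl->A->L'->H->R'->H->plug->D

Answer: HEBFBHAHFD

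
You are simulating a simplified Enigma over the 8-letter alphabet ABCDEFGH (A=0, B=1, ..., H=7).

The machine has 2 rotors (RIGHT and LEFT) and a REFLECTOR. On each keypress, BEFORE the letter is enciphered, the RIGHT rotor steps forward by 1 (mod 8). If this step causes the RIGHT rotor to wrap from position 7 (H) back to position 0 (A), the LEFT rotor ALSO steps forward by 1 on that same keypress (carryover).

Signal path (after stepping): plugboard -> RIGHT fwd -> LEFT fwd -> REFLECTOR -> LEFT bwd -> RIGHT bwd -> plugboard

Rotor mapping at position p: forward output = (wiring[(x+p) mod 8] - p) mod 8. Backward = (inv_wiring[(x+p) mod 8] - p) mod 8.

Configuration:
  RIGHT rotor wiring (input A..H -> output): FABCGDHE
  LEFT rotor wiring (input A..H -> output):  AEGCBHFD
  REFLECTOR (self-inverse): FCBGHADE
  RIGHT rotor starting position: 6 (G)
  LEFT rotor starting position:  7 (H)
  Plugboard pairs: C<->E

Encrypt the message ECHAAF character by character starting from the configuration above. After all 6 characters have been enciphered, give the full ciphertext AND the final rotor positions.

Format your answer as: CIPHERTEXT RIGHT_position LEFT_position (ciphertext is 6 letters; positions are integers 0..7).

Answer: ABGFFE 4 0

Derivation:
Char 1 ('E'): step: R->7, L=7; E->plug->C->R->B->L->B->refl->C->L'->F->R'->A->plug->A
Char 2 ('C'): step: R->0, L->0 (L advanced); C->plug->E->R->G->L->F->refl->A->L'->A->R'->B->plug->B
Char 3 ('H'): step: R->1, L=0; H->plug->H->R->E->L->B->refl->C->L'->D->R'->G->plug->G
Char 4 ('A'): step: R->2, L=0; A->plug->A->R->H->L->D->refl->G->L'->C->R'->F->plug->F
Char 5 ('A'): step: R->3, L=0; A->plug->A->R->H->L->D->refl->G->L'->C->R'->F->plug->F
Char 6 ('F'): step: R->4, L=0; F->plug->F->R->E->L->B->refl->C->L'->D->R'->C->plug->E
Final: ciphertext=ABGFFE, RIGHT=4, LEFT=0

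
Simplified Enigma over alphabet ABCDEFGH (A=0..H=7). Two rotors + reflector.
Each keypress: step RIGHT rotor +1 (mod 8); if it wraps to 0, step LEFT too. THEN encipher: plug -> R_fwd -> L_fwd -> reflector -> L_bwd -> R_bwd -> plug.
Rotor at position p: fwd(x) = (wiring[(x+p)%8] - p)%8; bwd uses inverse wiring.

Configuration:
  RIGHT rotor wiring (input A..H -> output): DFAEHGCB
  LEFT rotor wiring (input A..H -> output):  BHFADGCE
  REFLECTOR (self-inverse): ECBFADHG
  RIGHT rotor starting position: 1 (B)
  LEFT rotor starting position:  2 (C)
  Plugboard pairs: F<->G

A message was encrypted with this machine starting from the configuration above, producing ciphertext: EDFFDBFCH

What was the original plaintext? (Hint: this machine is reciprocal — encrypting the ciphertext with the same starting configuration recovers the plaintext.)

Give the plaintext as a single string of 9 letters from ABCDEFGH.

Char 1 ('E'): step: R->2, L=2; E->plug->E->R->A->L->D->refl->F->L'->H->R'->F->plug->G
Char 2 ('D'): step: R->3, L=2; D->plug->D->R->H->L->F->refl->D->L'->A->R'->F->plug->G
Char 3 ('F'): step: R->4, L=2; F->plug->G->R->E->L->A->refl->E->L'->D->R'->A->plug->A
Char 4 ('F'): step: R->5, L=2; F->plug->G->R->H->L->F->refl->D->L'->A->R'->E->plug->E
Char 5 ('D'): step: R->6, L=2; D->plug->D->R->H->L->F->refl->D->L'->A->R'->H->plug->H
Char 6 ('B'): step: R->7, L=2; B->plug->B->R->E->L->A->refl->E->L'->D->R'->H->plug->H
Char 7 ('F'): step: R->0, L->3 (L advanced); F->plug->G->R->C->L->D->refl->F->L'->A->R'->C->plug->C
Char 8 ('C'): step: R->1, L=3; C->plug->C->R->D->L->H->refl->G->L'->F->R'->E->plug->E
Char 9 ('H'): step: R->2, L=3; H->plug->H->R->D->L->H->refl->G->L'->F->R'->C->plug->C

Answer: GGAEHHCEC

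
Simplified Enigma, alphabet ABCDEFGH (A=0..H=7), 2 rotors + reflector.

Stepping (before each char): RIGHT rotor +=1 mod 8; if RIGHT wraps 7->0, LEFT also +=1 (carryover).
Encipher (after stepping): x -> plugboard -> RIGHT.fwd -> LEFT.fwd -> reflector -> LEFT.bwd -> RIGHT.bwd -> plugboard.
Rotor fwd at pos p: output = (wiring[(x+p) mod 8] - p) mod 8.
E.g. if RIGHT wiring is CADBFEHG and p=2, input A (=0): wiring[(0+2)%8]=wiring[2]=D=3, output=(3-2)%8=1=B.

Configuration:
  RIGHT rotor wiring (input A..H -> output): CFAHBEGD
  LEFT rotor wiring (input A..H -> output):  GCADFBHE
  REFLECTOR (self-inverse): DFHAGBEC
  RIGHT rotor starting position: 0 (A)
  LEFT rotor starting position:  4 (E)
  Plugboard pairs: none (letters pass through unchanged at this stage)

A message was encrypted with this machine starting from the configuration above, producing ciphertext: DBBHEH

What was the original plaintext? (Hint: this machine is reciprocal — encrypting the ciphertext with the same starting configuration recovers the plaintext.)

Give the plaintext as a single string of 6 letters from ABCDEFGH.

Char 1 ('D'): step: R->1, L=4; D->plug->D->R->A->L->B->refl->F->L'->B->R'->H->plug->H
Char 2 ('B'): step: R->2, L=4; B->plug->B->R->F->L->G->refl->E->L'->G->R'->A->plug->A
Char 3 ('B'): step: R->3, L=4; B->plug->B->R->G->L->E->refl->G->L'->F->R'->H->plug->H
Char 4 ('H'): step: R->4, L=4; H->plug->H->R->D->L->A->refl->D->L'->C->R'->C->plug->C
Char 5 ('E'): step: R->5, L=4; E->plug->E->R->A->L->B->refl->F->L'->B->R'->B->plug->B
Char 6 ('H'): step: R->6, L=4; H->plug->H->R->G->L->E->refl->G->L'->F->R'->B->plug->B

Answer: HAHCBB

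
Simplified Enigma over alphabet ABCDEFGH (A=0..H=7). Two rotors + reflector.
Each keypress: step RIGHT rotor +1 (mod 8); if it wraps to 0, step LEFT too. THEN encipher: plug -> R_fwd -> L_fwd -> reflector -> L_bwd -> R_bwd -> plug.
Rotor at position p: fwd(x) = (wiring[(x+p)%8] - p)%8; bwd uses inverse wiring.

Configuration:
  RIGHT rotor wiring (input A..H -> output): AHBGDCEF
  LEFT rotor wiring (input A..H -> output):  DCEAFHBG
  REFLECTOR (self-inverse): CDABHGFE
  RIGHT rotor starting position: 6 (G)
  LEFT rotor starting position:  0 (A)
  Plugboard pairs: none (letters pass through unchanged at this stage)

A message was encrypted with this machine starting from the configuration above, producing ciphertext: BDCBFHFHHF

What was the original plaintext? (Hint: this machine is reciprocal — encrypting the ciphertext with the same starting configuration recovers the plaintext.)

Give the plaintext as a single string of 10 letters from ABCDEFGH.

Answer: GGHGCFHAED

Derivation:
Char 1 ('B'): step: R->7, L=0; B->plug->B->R->B->L->C->refl->A->L'->D->R'->G->plug->G
Char 2 ('D'): step: R->0, L->1 (L advanced); D->plug->D->R->G->L->F->refl->G->L'->E->R'->G->plug->G
Char 3 ('C'): step: R->1, L=1; C->plug->C->R->F->L->A->refl->C->L'->H->R'->H->plug->H
Char 4 ('B'): step: R->2, L=1; B->plug->B->R->E->L->G->refl->F->L'->G->R'->G->plug->G
Char 5 ('F'): step: R->3, L=1; F->plug->F->R->F->L->A->refl->C->L'->H->R'->C->plug->C
Char 6 ('H'): step: R->4, L=1; H->plug->H->R->C->L->H->refl->E->L'->D->R'->F->plug->F
Char 7 ('F'): step: R->5, L=1; F->plug->F->R->E->L->G->refl->F->L'->G->R'->H->plug->H
Char 8 ('H'): step: R->6, L=1; H->plug->H->R->E->L->G->refl->F->L'->G->R'->A->plug->A
Char 9 ('H'): step: R->7, L=1; H->plug->H->R->F->L->A->refl->C->L'->H->R'->E->plug->E
Char 10 ('F'): step: R->0, L->2 (L advanced); F->plug->F->R->C->L->D->refl->B->L'->G->R'->D->plug->D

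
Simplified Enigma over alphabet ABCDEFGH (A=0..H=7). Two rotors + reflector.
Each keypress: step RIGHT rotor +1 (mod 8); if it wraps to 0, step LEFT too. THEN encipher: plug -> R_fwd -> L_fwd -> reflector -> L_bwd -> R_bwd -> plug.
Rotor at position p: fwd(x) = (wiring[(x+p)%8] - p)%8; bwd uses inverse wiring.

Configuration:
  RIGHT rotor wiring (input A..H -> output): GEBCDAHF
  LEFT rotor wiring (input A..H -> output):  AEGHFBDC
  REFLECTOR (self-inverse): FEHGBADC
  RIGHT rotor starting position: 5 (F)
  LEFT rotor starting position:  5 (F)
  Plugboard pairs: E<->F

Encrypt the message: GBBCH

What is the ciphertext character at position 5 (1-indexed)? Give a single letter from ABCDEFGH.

Char 1 ('G'): step: R->6, L=5; G->plug->G->R->F->L->B->refl->E->L'->A->R'->C->plug->C
Char 2 ('B'): step: R->7, L=5; B->plug->B->R->H->L->A->refl->F->L'->C->R'->D->plug->D
Char 3 ('B'): step: R->0, L->6 (L advanced); B->plug->B->R->E->L->A->refl->F->L'->A->R'->F->plug->E
Char 4 ('C'): step: R->1, L=6; C->plug->C->R->B->L->E->refl->B->L'->F->R'->H->plug->H
Char 5 ('H'): step: R->2, L=6; H->plug->H->R->C->L->C->refl->H->L'->G->R'->D->plug->D

D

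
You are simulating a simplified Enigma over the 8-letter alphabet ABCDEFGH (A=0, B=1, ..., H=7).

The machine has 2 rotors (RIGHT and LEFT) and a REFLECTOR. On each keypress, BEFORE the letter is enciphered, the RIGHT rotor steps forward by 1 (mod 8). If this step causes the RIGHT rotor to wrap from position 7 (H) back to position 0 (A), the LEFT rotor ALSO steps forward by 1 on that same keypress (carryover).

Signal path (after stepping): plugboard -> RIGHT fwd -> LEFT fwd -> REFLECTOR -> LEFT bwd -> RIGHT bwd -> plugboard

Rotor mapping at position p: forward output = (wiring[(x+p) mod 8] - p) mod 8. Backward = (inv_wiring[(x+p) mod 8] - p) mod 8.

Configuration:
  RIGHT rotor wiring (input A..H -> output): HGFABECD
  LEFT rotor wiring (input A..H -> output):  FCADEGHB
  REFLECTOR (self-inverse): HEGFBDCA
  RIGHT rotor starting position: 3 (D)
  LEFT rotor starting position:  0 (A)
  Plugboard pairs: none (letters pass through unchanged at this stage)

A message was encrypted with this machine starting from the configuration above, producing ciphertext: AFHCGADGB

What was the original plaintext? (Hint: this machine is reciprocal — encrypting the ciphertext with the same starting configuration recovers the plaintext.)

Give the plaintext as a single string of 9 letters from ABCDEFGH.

Char 1 ('A'): step: R->4, L=0; A->plug->A->R->F->L->G->refl->C->L'->B->R'->G->plug->G
Char 2 ('F'): step: R->5, L=0; F->plug->F->R->A->L->F->refl->D->L'->D->R'->G->plug->G
Char 3 ('H'): step: R->6, L=0; H->plug->H->R->G->L->H->refl->A->L'->C->R'->F->plug->F
Char 4 ('C'): step: R->7, L=0; C->plug->C->R->H->L->B->refl->E->L'->E->R'->A->plug->A
Char 5 ('G'): step: R->0, L->1 (L advanced); G->plug->G->R->C->L->C->refl->G->L'->F->R'->C->plug->C
Char 6 ('A'): step: R->1, L=1; A->plug->A->R->F->L->G->refl->C->L'->C->R'->G->plug->G
Char 7 ('D'): step: R->2, L=1; D->plug->D->R->C->L->C->refl->G->L'->F->R'->G->plug->G
Char 8 ('G'): step: R->3, L=1; G->plug->G->R->D->L->D->refl->F->L'->E->R'->F->plug->F
Char 9 ('B'): step: R->4, L=1; B->plug->B->R->A->L->B->refl->E->L'->H->R'->D->plug->D

Answer: GGFACGGFD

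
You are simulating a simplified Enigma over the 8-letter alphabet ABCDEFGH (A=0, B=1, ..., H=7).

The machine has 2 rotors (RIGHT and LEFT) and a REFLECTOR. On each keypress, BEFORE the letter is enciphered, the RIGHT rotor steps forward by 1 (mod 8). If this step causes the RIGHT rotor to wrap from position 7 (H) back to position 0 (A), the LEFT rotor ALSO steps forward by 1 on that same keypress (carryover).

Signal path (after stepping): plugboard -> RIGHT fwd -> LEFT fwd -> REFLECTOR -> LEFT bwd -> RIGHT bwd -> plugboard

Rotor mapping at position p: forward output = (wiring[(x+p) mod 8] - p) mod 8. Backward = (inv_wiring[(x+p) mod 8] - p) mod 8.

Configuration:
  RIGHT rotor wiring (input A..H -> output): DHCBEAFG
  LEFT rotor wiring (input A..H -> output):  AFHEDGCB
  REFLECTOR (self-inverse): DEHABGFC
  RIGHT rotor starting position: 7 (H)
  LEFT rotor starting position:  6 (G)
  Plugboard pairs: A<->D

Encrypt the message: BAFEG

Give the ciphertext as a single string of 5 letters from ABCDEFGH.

Answer: DECHD

Derivation:
Char 1 ('B'): step: R->0, L->7 (L advanced); B->plug->B->R->H->L->D->refl->A->L'->D->R'->A->plug->D
Char 2 ('A'): step: R->1, L=7; A->plug->D->R->D->L->A->refl->D->L'->H->R'->E->plug->E
Char 3 ('F'): step: R->2, L=7; F->plug->F->R->E->L->F->refl->G->L'->C->R'->C->plug->C
Char 4 ('E'): step: R->3, L=7; E->plug->E->R->D->L->A->refl->D->L'->H->R'->H->plug->H
Char 5 ('G'): step: R->4, L=7; G->plug->G->R->G->L->H->refl->C->L'->A->R'->A->plug->D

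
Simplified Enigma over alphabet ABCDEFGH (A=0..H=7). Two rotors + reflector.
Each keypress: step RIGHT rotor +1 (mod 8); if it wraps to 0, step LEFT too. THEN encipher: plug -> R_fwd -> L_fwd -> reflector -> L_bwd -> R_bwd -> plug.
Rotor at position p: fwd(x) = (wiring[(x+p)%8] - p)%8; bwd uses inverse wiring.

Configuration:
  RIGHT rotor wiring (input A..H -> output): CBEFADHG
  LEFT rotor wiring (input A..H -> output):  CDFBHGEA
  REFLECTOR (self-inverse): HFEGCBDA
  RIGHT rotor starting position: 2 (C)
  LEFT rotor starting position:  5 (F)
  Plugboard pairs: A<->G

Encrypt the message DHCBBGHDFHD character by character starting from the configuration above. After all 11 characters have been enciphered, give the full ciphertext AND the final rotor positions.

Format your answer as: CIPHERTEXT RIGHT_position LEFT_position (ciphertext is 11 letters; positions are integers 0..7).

Answer: GFDDHBEGDDA 5 6

Derivation:
Char 1 ('D'): step: R->3, L=5; D->plug->D->R->E->L->G->refl->D->L'->C->R'->A->plug->G
Char 2 ('H'): step: R->4, L=5; H->plug->H->R->B->L->H->refl->A->L'->F->R'->F->plug->F
Char 3 ('C'): step: R->5, L=5; C->plug->C->R->B->L->H->refl->A->L'->F->R'->D->plug->D
Char 4 ('B'): step: R->6, L=5; B->plug->B->R->A->L->B->refl->F->L'->D->R'->D->plug->D
Char 5 ('B'): step: R->7, L=5; B->plug->B->R->D->L->F->refl->B->L'->A->R'->H->plug->H
Char 6 ('G'): step: R->0, L->6 (L advanced); G->plug->A->R->C->L->E->refl->C->L'->B->R'->B->plug->B
Char 7 ('H'): step: R->1, L=6; H->plug->H->R->B->L->C->refl->E->L'->C->R'->E->plug->E
Char 8 ('D'): step: R->2, L=6; D->plug->D->R->B->L->C->refl->E->L'->C->R'->A->plug->G
Char 9 ('F'): step: R->3, L=6; F->plug->F->R->H->L->A->refl->H->L'->E->R'->D->plug->D
Char 10 ('H'): step: R->4, L=6; H->plug->H->R->B->L->C->refl->E->L'->C->R'->D->plug->D
Char 11 ('D'): step: R->5, L=6; D->plug->D->R->F->L->D->refl->G->L'->A->R'->G->plug->A
Final: ciphertext=GFDDHBEGDDA, RIGHT=5, LEFT=6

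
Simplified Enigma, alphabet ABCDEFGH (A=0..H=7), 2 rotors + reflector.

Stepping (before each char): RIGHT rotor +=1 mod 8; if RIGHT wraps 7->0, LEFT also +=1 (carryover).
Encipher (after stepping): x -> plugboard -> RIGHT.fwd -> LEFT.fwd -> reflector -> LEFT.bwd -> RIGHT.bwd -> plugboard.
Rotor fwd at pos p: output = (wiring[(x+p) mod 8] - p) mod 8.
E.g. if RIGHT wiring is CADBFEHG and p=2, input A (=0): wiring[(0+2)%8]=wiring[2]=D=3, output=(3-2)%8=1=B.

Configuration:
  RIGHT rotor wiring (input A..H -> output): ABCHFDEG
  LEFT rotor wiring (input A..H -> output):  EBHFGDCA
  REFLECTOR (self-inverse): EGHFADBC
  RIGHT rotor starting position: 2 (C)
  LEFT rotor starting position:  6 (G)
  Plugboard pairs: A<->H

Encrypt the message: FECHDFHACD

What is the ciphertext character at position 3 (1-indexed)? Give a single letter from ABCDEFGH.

Char 1 ('F'): step: R->3, L=6; F->plug->F->R->F->L->H->refl->C->L'->B->R'->D->plug->D
Char 2 ('E'): step: R->4, L=6; E->plug->E->R->E->L->B->refl->G->L'->C->R'->D->plug->D
Char 3 ('C'): step: R->5, L=6; C->plug->C->R->B->L->C->refl->H->L'->F->R'->F->plug->F

F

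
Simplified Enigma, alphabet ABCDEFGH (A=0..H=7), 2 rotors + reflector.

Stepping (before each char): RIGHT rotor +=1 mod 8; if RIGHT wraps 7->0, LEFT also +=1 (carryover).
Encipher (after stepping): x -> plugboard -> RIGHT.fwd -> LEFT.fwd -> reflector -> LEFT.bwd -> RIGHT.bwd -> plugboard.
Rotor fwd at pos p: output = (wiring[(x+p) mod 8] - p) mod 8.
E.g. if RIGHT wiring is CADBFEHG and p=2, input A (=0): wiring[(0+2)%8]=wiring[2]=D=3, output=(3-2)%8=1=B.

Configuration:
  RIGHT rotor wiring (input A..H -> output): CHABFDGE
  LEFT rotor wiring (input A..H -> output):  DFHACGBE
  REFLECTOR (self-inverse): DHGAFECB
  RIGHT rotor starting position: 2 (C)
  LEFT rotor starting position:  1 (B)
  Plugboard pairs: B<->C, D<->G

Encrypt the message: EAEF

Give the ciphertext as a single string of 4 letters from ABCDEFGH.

Char 1 ('E'): step: R->3, L=1; E->plug->E->R->B->L->G->refl->C->L'->H->R'->F->plug->F
Char 2 ('A'): step: R->4, L=1; A->plug->A->R->B->L->G->refl->C->L'->H->R'->B->plug->C
Char 3 ('E'): step: R->5, L=1; E->plug->E->R->C->L->H->refl->B->L'->D->R'->F->plug->F
Char 4 ('F'): step: R->6, L=1; F->plug->F->R->D->L->B->refl->H->L'->C->R'->E->plug->E

Answer: FCFE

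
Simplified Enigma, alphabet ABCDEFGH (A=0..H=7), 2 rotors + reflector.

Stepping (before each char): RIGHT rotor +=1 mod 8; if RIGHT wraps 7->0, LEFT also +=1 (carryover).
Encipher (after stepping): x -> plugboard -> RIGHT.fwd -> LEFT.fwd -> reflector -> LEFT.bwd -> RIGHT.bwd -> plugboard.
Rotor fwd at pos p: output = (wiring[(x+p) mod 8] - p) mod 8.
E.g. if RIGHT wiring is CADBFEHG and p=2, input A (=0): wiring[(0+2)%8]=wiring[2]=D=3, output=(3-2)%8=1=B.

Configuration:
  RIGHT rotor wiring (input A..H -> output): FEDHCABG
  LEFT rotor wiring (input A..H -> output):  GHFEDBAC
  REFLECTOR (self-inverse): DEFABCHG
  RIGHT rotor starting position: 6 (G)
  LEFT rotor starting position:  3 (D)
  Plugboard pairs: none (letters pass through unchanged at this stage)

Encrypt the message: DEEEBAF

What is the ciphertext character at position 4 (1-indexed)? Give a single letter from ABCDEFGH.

Char 1 ('D'): step: R->7, L=3; D->plug->D->R->E->L->H->refl->G->L'->C->R'->H->plug->H
Char 2 ('E'): step: R->0, L->4 (L advanced); E->plug->E->R->C->L->E->refl->B->L'->G->R'->H->plug->H
Char 3 ('E'): step: R->1, L=4; E->plug->E->R->H->L->A->refl->D->L'->F->R'->G->plug->G
Char 4 ('E'): step: R->2, L=4; E->plug->E->R->H->L->A->refl->D->L'->F->R'->B->plug->B

B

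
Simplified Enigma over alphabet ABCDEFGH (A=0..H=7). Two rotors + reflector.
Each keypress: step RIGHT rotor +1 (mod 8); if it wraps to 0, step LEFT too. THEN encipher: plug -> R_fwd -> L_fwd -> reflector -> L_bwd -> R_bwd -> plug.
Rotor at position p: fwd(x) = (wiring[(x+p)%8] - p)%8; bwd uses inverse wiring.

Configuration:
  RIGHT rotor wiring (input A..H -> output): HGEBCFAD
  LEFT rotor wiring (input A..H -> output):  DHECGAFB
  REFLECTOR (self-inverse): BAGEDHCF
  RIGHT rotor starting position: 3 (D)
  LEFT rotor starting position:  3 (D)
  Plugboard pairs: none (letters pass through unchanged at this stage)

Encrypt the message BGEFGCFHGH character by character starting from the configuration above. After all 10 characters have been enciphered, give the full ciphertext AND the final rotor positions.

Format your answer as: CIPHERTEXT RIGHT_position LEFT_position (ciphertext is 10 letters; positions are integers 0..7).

Answer: ABCAAFGDDE 5 4

Derivation:
Char 1 ('B'): step: R->4, L=3; B->plug->B->R->B->L->D->refl->E->L'->G->R'->A->plug->A
Char 2 ('G'): step: R->5, L=3; G->plug->G->R->E->L->G->refl->C->L'->D->R'->B->plug->B
Char 3 ('E'): step: R->6, L=3; E->plug->E->R->G->L->E->refl->D->L'->B->R'->C->plug->C
Char 4 ('F'): step: R->7, L=3; F->plug->F->R->D->L->C->refl->G->L'->E->R'->A->plug->A
Char 5 ('G'): step: R->0, L->4 (L advanced); G->plug->G->R->A->L->C->refl->G->L'->H->R'->A->plug->A
Char 6 ('C'): step: R->1, L=4; C->plug->C->R->A->L->C->refl->G->L'->H->R'->F->plug->F
Char 7 ('F'): step: R->2, L=4; F->plug->F->R->B->L->E->refl->D->L'->F->R'->G->plug->G
Char 8 ('H'): step: R->3, L=4; H->plug->H->R->B->L->E->refl->D->L'->F->R'->D->plug->D
Char 9 ('G'): step: R->4, L=4; G->plug->G->R->A->L->C->refl->G->L'->H->R'->D->plug->D
Char 10 ('H'): step: R->5, L=4; H->plug->H->R->F->L->D->refl->E->L'->B->R'->E->plug->E
Final: ciphertext=ABCAAFGDDE, RIGHT=5, LEFT=4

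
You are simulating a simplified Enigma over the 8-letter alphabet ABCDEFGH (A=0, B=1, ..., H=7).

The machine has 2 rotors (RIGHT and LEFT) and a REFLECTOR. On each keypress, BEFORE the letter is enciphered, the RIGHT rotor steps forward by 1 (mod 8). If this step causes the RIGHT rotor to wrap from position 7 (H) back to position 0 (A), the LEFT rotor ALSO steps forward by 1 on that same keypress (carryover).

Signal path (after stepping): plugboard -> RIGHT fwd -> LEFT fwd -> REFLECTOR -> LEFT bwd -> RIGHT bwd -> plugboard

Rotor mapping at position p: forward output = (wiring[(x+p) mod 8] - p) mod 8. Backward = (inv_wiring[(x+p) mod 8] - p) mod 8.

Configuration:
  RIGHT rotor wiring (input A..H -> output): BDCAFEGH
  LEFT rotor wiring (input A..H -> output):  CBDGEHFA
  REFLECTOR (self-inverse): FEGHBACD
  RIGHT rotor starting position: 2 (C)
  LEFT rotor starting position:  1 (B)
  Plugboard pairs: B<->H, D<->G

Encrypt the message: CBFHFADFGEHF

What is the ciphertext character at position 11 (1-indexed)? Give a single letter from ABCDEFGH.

Char 1 ('C'): step: R->3, L=1; C->plug->C->R->B->L->C->refl->G->L'->E->R'->E->plug->E
Char 2 ('B'): step: R->4, L=1; B->plug->H->R->E->L->G->refl->C->L'->B->R'->A->plug->A
Char 3 ('F'): step: R->5, L=1; F->plug->F->R->F->L->E->refl->B->L'->H->R'->A->plug->A
Char 4 ('H'): step: R->6, L=1; H->plug->B->R->B->L->C->refl->G->L'->E->R'->E->plug->E
Char 5 ('F'): step: R->7, L=1; F->plug->F->R->G->L->H->refl->D->L'->D->R'->D->plug->G
Char 6 ('A'): step: R->0, L->2 (L advanced); A->plug->A->R->B->L->E->refl->B->L'->A->R'->D->plug->G
Char 7 ('D'): step: R->1, L=2; D->plug->G->R->G->L->A->refl->F->L'->D->R'->E->plug->E
Char 8 ('F'): step: R->2, L=2; F->plug->F->R->F->L->G->refl->C->L'->C->R'->D->plug->G
Char 9 ('G'): step: R->3, L=2; G->plug->D->R->D->L->F->refl->A->L'->G->R'->F->plug->F
Char 10 ('E'): step: R->4, L=2; E->plug->E->R->F->L->G->refl->C->L'->C->R'->C->plug->C
Char 11 ('H'): step: R->5, L=2; H->plug->B->R->B->L->E->refl->B->L'->A->R'->H->plug->B

B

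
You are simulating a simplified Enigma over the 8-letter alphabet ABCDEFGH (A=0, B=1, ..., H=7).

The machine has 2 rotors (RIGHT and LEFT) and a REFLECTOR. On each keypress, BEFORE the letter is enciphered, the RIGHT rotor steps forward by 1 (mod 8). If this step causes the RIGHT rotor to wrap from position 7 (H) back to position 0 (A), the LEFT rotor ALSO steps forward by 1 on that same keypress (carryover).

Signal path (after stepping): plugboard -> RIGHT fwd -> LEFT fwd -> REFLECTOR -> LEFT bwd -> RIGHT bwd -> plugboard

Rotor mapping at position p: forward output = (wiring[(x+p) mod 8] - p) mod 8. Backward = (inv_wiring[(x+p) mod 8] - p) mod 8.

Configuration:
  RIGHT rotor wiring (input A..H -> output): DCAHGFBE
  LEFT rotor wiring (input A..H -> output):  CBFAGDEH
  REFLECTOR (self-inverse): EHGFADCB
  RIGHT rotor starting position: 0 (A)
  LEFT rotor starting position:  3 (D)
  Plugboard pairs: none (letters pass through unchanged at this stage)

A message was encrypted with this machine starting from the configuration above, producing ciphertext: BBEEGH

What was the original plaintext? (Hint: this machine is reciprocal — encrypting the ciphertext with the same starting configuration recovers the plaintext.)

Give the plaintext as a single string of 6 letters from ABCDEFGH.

Char 1 ('B'): step: R->1, L=3; B->plug->B->R->H->L->C->refl->G->L'->G->R'->C->plug->C
Char 2 ('B'): step: R->2, L=3; B->plug->B->R->F->L->H->refl->B->L'->D->R'->D->plug->D
Char 3 ('E'): step: R->3, L=3; E->plug->E->R->B->L->D->refl->F->L'->A->R'->F->plug->F
Char 4 ('E'): step: R->4, L=3; E->plug->E->R->H->L->C->refl->G->L'->G->R'->F->plug->F
Char 5 ('G'): step: R->5, L=3; G->plug->G->R->C->L->A->refl->E->L'->E->R'->B->plug->B
Char 6 ('H'): step: R->6, L=3; H->plug->H->R->H->L->C->refl->G->L'->G->R'->B->plug->B

Answer: CDFFBB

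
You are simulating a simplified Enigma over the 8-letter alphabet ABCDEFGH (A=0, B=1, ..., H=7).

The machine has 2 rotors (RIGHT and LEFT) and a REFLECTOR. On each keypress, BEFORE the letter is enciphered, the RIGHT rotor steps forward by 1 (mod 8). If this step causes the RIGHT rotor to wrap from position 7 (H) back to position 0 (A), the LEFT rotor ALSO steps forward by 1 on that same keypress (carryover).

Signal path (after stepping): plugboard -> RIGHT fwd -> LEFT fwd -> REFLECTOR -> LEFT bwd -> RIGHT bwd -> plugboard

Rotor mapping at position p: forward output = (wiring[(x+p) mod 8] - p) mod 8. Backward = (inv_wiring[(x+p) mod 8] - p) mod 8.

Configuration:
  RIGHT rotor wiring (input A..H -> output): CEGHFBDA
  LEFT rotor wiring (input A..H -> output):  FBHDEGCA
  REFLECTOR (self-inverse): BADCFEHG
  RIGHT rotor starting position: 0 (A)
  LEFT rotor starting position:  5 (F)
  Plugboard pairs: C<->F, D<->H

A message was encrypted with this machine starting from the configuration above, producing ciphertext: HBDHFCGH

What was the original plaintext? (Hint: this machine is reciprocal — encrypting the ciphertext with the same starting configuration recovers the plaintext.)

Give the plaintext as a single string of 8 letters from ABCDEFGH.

Answer: DDHADFFB

Derivation:
Char 1 ('H'): step: R->1, L=5; H->plug->D->R->E->L->E->refl->F->L'->B->R'->H->plug->D
Char 2 ('B'): step: R->2, L=5; B->plug->B->R->F->L->C->refl->D->L'->C->R'->H->plug->D
Char 3 ('D'): step: R->3, L=5; D->plug->H->R->D->L->A->refl->B->L'->A->R'->D->plug->H
Char 4 ('H'): step: R->4, L=5; H->plug->D->R->E->L->E->refl->F->L'->B->R'->A->plug->A
Char 5 ('F'): step: R->5, L=5; F->plug->C->R->D->L->A->refl->B->L'->A->R'->H->plug->D
Char 6 ('C'): step: R->6, L=5; C->plug->F->R->B->L->F->refl->E->L'->E->R'->C->plug->F
Char 7 ('G'): step: R->7, L=5; G->plug->G->R->C->L->D->refl->C->L'->F->R'->C->plug->F
Char 8 ('H'): step: R->0, L->6 (L advanced); H->plug->D->R->H->L->A->refl->B->L'->E->R'->B->plug->B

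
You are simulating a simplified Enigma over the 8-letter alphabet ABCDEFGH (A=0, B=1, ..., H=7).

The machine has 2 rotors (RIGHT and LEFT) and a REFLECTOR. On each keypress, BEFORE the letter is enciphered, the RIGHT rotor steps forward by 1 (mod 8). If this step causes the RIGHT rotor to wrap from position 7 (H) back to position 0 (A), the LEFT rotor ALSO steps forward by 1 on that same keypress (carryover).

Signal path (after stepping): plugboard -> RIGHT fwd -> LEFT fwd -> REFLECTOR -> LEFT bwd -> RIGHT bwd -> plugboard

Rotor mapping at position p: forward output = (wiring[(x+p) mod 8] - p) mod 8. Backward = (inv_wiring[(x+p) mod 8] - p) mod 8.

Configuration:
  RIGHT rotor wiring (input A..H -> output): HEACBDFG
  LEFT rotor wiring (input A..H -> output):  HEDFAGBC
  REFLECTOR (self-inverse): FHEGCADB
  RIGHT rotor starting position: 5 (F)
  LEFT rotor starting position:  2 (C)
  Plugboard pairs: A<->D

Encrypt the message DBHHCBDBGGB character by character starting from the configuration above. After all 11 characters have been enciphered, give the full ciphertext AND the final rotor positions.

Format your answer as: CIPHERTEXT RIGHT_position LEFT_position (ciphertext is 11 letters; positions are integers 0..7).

Answer: GGBFAFFGEHF 0 4

Derivation:
Char 1 ('D'): step: R->6, L=2; D->plug->A->R->H->L->C->refl->E->L'->D->R'->G->plug->G
Char 2 ('B'): step: R->7, L=2; B->plug->B->R->A->L->B->refl->H->L'->E->R'->G->plug->G
Char 3 ('H'): step: R->0, L->3 (L advanced); H->plug->H->R->G->L->B->refl->H->L'->E->R'->B->plug->B
Char 4 ('H'): step: R->1, L=3; H->plug->H->R->G->L->B->refl->H->L'->E->R'->F->plug->F
Char 5 ('C'): step: R->2, L=3; C->plug->C->R->H->L->A->refl->F->L'->B->R'->D->plug->A
Char 6 ('B'): step: R->3, L=3; B->plug->B->R->G->L->B->refl->H->L'->E->R'->F->plug->F
Char 7 ('D'): step: R->4, L=3; D->plug->A->R->F->L->E->refl->C->L'->A->R'->F->plug->F
Char 8 ('B'): step: R->5, L=3; B->plug->B->R->A->L->C->refl->E->L'->F->R'->G->plug->G
Char 9 ('G'): step: R->6, L=3; G->plug->G->R->D->L->G->refl->D->L'->C->R'->E->plug->E
Char 10 ('G'): step: R->7, L=3; G->plug->G->R->E->L->H->refl->B->L'->G->R'->H->plug->H
Char 11 ('B'): step: R->0, L->4 (L advanced); B->plug->B->R->E->L->D->refl->G->L'->D->R'->F->plug->F
Final: ciphertext=GGBFAFFGEHF, RIGHT=0, LEFT=4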